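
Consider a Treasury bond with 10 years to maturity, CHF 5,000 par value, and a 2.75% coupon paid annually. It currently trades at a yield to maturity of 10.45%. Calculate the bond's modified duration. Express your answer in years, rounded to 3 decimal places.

7.568 years

Periodic yield y = 0.1045. First find Macaulay duration:
  t   CF        PV=CF/(1+0.1045)^t    t·PV
  1       137.50       124.4907       124.4907
  2       137.50       112.7123       225.4246
  3       137.50       102.0482       306.1447
  4       137.50        92.3932       369.5726
  5       137.50        83.6516       418.2579
  6       137.50        75.7370       454.4223
  7       137.50        68.5713       479.9994
  8       137.50        62.0836       496.6689
  9       137.50        56.2097       505.8872
  10    5,137.50     1,901.4926    19,014.9257
  Σ                  2,679.3902    22,395.7940
P = 2,679.3902; Macaulay duration = 22,395.7940 / 2,679.3902 = 8.35854 years.
Modified duration = D_Mac / (1 + y) = 8.35854 / 1.1045 = 7.56772 years.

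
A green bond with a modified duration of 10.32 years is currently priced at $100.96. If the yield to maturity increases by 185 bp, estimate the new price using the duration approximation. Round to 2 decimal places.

$81.68

Duration approximation: ΔP/P ≈ -D_mod · Δy = -10.32 × (+0.0185) = -0.190920.
New price ≈ 100.96 × (1 - 0.190920) = 81.6847168.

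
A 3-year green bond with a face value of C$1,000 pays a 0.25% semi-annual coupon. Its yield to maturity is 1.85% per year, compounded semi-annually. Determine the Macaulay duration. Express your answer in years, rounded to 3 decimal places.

Periodic yield y = 0.00925. Discount each cash flow and weight by its period:
  t   CF        PV=CF/(1+0.00925)^t    t·PV
  1         1.25         1.2385         1.2385
  2         1.25         1.2272         2.4544
  3         1.25         1.2159         3.6478
  4         1.25         1.2048         4.8192
  5         1.25         1.1938         5.9688
  6     1,001.25       947.4362     5,684.6173
  Σ                    953.5165     5,702.7460
Price P = Σ PV = 953.5165.
Macaulay duration = Σ(t·PV) / P = 5,702.7460 / 953.5165 = 5.98075 half-year periods.
In years: 5.98075 / 2 = 2.99038 years.

2.990 years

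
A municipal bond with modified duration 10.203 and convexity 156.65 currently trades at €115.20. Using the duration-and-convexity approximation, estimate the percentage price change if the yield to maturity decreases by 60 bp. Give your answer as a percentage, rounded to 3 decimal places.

+6.404%

Duration effect: -D_mod·Δy = -10.203 × (-0.006) = +0.061218
Convexity effect: ½·C·(Δy)² = 0.5 × 156.65 × (-0.006)² = +0.0028197
ΔP/P ≈ +0.061218 + 0.0028197 = +0.0640377
= +6.40377%.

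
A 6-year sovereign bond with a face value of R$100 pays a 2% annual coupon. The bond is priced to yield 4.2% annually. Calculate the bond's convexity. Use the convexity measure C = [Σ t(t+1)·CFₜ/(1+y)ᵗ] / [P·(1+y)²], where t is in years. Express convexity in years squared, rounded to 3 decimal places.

36.051

With y = 0.042:
  t   CF        PV=CF/(1+0.042)^t    t·PV        t(t+1)·PV
  1         2.00         1.9194         1.9194           3.8388
  2         2.00         1.8420         3.6840          11.0521
  3         2.00         1.7678         5.3033          21.2133
  4         2.00         1.6965         6.7861          33.9304
  5         2.00         1.6281         8.1407          48.8442
  6       102.00        79.6882       478.1290       3,346.9032
  Σ                     88.5420       503.9626       3,465.7819
P = 88.5420.
Convexity = Σ t(t+1)·PV / [P·(1+y)²] = 3,465.7819 / (88.5420 × 1.085764) = 36.05093.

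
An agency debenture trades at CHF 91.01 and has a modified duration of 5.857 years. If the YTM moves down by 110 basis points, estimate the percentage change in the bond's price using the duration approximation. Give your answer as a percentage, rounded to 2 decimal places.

+6.44%

Duration approximation: ΔP/P ≈ -D_mod · Δy = -5.857 × (-0.011) = +0.064427.
As a percentage: +6.4427%.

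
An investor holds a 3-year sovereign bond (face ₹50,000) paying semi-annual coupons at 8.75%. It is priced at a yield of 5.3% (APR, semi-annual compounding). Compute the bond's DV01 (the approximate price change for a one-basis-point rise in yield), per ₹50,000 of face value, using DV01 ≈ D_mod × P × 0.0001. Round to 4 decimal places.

₹14.4898

Periodic yield y = 0.0265.
  t   CF        PV=CF/(1+0.0265)^t    t·PV
  1     2,187.50     2,131.0278     2,131.0278
  2     2,187.50     2,076.0134     4,152.0268
  3     2,187.50     2,022.4193     6,067.2579
  4     2,187.50     1,970.2088     7,880.8351
  5     2,187.50     1,919.3461     9,596.7305
  6    52,187.50    44,608.0019   267,648.0114
  Σ                 54,727.0172   297,475.8894
P = 54,727.0172; D_Mac = 5.43563 half-year periods = 2.71782 yrs; D_mod = 2.64765 yrs.
DV01 ≈ 2.64765 × 54,727.0172 × 0.0001 = 14.489814.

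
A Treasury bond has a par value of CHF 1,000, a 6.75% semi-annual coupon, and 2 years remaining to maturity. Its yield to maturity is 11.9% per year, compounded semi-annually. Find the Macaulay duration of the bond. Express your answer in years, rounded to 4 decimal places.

Periodic yield y = 0.0595. Discount each cash flow and weight by its period:
  t   CF        PV=CF/(1+0.0595)^t    t·PV
  1        33.75        31.8546        31.8546
  2        33.75        30.0657        60.1315
  3        33.75        28.3773        85.1319
  4     1,033.75       820.3736     3,281.4944
  Σ                    910.6713     3,458.6124
Price P = Σ PV = 910.6713.
Macaulay duration = Σ(t·PV) / P = 3,458.6124 / 910.6713 = 3.79787 half-year periods.
In years: 3.79787 / 2 = 1.89894 years.

1.8989 years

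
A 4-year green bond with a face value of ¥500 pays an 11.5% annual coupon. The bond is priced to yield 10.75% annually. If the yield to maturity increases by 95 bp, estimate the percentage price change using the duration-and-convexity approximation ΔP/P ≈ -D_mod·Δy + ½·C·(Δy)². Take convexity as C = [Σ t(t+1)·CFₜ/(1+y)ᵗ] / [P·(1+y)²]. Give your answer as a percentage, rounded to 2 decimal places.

-2.88%

With y = 0.1075:
  t   CF        PV=CF/(1+0.1075)^t    t·PV        t(t+1)·PV
  1        57.50        51.9187        51.9187         103.8375
  2        57.50        46.8792        93.7584         281.2753
  3        57.50        42.3289       126.9866         507.9464
  4       557.50       370.5697     1,482.2789       7,411.3944
  Σ                    511.6965     1,754.9427       8,304.4536
P = 511.6965; D_Mac = 3.42966 yrs; D_mod = 3.09675 yrs; C = 13.23156.
Duration effect: -3.09675 × (+0.0095) = -0.029419
Convexity effect: 0.5 × 13.23156 × (0.0095)² = +0.0005971
ΔP/P ≈ -0.029419 + 0.0005971 = -0.028822 = -2.8822%.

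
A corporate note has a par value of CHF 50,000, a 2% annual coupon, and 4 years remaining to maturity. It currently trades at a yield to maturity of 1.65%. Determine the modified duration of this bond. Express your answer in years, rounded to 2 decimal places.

Periodic yield y = 0.0165. First find Macaulay duration:
  t   CF        PV=CF/(1+0.0165)^t    t·PV
  1     1,000.00       983.7678       983.7678
  2     1,000.00       967.7991     1,935.5983
  3     1,000.00       952.0897     2,856.2690
  4    51,000.00    47,768.3944   191,073.5777
  Σ                 50,672.0511   196,849.2128
P = 50,672.0511; Macaulay duration = 196,849.2128 / 50,672.0511 = 3.88477 years.
Modified duration = D_Mac / (1 + y) = 3.88477 / 1.0165 = 3.82171 years.

3.82 years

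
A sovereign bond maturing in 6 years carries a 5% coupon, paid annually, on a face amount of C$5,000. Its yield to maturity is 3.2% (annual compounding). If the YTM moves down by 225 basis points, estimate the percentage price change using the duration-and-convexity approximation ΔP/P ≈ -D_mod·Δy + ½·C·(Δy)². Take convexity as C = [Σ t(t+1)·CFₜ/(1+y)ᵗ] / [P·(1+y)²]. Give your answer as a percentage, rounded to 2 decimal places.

+12.55%

With y = 0.032:
  t   CF        PV=CF/(1+0.032)^t    t·PV        t(t+1)·PV
  1       250.00       242.2481       242.2481         484.4961
  2       250.00       234.7365       469.4730       1,408.4190
  3       250.00       227.4578       682.3735       2,729.4941
  4       250.00       220.4049       881.6195       4,408.0977
  5       250.00       213.5706     1,067.8531       6,407.1188
  6     5,250.00     4,345.9139    26,075.4835     182,528.3845
  Σ                  5,484.3318    29,419.0508     197,966.0103
P = 5,484.3318; D_Mac = 5.36420 yrs; D_mod = 5.19787 yrs; C = 33.89280.
Duration effect: -5.19787 × (-0.0225) = +0.116952
Convexity effect: 0.5 × 33.89280 × (-0.0225)² = +0.0085791
ΔP/P ≈ +0.116952 + 0.0085791 = +0.125531 = +12.5531%.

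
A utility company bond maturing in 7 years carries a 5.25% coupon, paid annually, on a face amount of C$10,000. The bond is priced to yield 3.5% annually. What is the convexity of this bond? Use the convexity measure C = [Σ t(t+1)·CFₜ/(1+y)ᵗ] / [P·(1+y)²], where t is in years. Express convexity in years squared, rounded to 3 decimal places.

43.281

With y = 0.035:
  t   CF        PV=CF/(1+0.035)^t    t·PV        t(t+1)·PV
  1       525.00       507.2464       507.2464       1,014.4928
  2       525.00       490.0931       980.1862       2,940.5587
  3       525.00       473.5199     1,420.5598       5,682.2390
  4       525.00       457.5072     1,830.0287       9,150.1434
  5       525.00       442.0359     2,210.1796      13,261.0774
  6       525.00       427.0878     2,562.5270      17,937.6892
  7    10,525.00     8,272.5549    57,907.8840     463,263.0722
  Σ                 11,070.0452    67,418.6117     513,249.2727
P = 11,070.0452.
Convexity = Σ t(t+1)·PV / [P·(1+y)²] = 513,249.2727 / (11,070.0452 × 1.071225) = 43.28110.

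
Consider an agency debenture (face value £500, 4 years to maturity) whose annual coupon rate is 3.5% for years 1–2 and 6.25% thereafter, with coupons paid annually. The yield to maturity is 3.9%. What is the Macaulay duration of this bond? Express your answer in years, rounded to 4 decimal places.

3.7856 years

Periodic yield y = 0.039. Discount each cash flow and weight by its year:
  t   CF        PV=CF/(1+0.039)^t    t·PV
  1        17.50        16.8431        16.8431
  2        17.50        16.2109        32.4218
  3        31.25        27.8614        83.5843
  4       531.25       455.8655     1,823.4621
  Σ                    516.7810     1,956.3113
Price P = Σ PV = 516.7810.
Macaulay duration = Σ(t·PV) / P = 1,956.3113 / 516.7810 = 3.78557 years.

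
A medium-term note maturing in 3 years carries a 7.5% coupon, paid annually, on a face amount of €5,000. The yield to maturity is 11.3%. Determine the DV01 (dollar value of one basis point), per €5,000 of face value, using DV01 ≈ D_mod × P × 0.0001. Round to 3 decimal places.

€1.135

Periodic yield y = 0.113.
  t   CF        PV=CF/(1+0.113)^t    t·PV
  1       375.00       336.9272       336.9272
  2       375.00       302.7199       605.4398
  3     5,375.00     3,898.4590    11,695.3771
  Σ                  4,538.1061    12,637.7441
P = 4,538.1061; D_Mac = 2.78481 yrs; D_mod = 2.50207 yrs.
DV01 ≈ 2.50207 × 4,538.1061 × 0.0001 = 1.135467.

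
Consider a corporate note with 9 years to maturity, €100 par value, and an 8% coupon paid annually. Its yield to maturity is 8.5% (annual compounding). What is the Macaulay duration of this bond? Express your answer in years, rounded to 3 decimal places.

6.708 years

Periodic yield y = 0.085. Discount each cash flow and weight by its year:
  t   CF        PV=CF/(1+0.085)^t    t·PV
  1         8.00         7.3733         7.3733
  2         8.00         6.7956        13.5913
  3         8.00         6.2633        18.7898
  4         8.00         5.7726        23.0904
  5         8.00         5.3204        26.6018
  6         8.00         4.9036        29.4214
  7         8.00         4.5194        31.6359
  8         8.00         4.1654        33.3228
  9       108.00        51.8270       466.4430
  Σ                     96.9405       650.2697
Price P = Σ PV = 96.9405.
Macaulay duration = Σ(t·PV) / P = 650.2697 / 96.9405 = 6.70793 years.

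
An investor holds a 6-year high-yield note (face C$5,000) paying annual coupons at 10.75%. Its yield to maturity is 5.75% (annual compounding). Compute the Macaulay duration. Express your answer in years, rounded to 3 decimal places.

4.863 years

Periodic yield y = 0.0575. Discount each cash flow and weight by its year:
  t   CF        PV=CF/(1+0.0575)^t    t·PV
  1       537.50       508.2742       508.2742
  2       537.50       480.6376       961.2751
  3       537.50       454.5036     1,363.5108
  4       537.50       429.7907     1,719.1626
  5       537.50       406.4214     2,032.1071
  6     5,537.50     3,959.4192    23,756.5151
  Σ                  6,239.0467    30,340.8450
Price P = Σ PV = 6,239.0467.
Macaulay duration = Σ(t·PV) / P = 30,340.8450 / 6,239.0467 = 4.86306 years.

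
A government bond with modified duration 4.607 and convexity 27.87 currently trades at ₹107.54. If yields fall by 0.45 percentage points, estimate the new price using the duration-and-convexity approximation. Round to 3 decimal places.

Duration effect: -D_mod·Δy = -4.607 × (-0.0045) = +0.0207315
Convexity effect: ½·C·(Δy)² = 0.5 × 27.87 × (-0.0045)² = +0.00028218375
ΔP/P ≈ +0.0207315 + 0.00028218375 = +0.02101368375
New price ≈ 107.54 × (1 + 0.02101368375) = 109.799811550475.

₹109.800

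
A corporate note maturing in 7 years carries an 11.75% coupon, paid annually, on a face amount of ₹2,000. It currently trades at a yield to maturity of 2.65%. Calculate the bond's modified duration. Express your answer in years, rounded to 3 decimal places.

5.394 years

Periodic yield y = 0.0265. First find Macaulay duration:
  t   CF        PV=CF/(1+0.0265)^t    t·PV
  1       235.00       228.9333       228.9333
  2       235.00       223.0232       446.0463
  3       235.00       217.2656       651.7968
  4       235.00       211.6567       846.6269
  5       235.00       206.1926     1,030.9630
  6       235.00       200.8696     1,205.2174
  7     2,235.00     1,861.0792    13,027.5543
  Σ                  3,149.0201    17,437.1380
P = 3,149.0201; Macaulay duration = 17,437.1380 / 3,149.0201 = 5.53732 years.
Modified duration = D_Mac / (1 + y) = 5.53732 / 1.0265 = 5.39437 years.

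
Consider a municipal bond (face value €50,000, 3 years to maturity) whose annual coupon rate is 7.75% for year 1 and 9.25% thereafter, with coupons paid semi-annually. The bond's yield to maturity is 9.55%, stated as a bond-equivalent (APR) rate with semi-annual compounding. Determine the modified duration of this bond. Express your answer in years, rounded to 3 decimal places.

Periodic yield y = 0.04775. First find Macaulay duration:
  t   CF        PV=CF/(1+0.04775)^t    t·PV
  1     1,937.50     1,849.2007     1,849.2007
  2     1,937.50     1,764.9255     3,529.8510
  3     2,312.50     2,010.5216     6,031.5647
  4     2,312.50     1,918.8943     7,675.5774
  5     2,312.50     1,831.4429     9,157.2147
  6    52,312.50    39,542.0753   237,252.4515
  Σ                 48,917.0602   265,495.8599
P = 48,917.0602; Macaulay duration = 265,495.8599 / 48,917.0602 = 5.42747 half-year periods = 2.71373 years.
Modified duration = D_Mac / (1 + y) = 2.71373 / 1.04775 = 2.59006 years.

2.590 years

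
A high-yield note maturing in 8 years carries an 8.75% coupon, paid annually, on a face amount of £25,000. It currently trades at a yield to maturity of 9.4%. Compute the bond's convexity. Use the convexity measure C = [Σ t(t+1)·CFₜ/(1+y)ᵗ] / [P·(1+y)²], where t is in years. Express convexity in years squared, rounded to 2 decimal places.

40.90

With y = 0.094:
  t   CF        PV=CF/(1+0.094)^t    t·PV        t(t+1)·PV
  1     2,187.50     1,999.5430     1,999.5430       3,999.0859
  2     2,187.50     1,827.7358     3,655.4716      10,966.4148
  3     2,187.50     1,670.6909     5,012.0726      20,048.2903
  4     2,187.50     1,527.1397     6,108.5589      30,542.7944
  5     2,187.50     1,395.9230     6,979.6148      41,877.6889
  6     2,187.50     1,275.9808     7,655.8846      53,591.1924
  7     2,187.50     1,166.3444     8,164.4108      65,315.2863
  8    27,187.50    13,250.4522   106,003.6173     954,032.5553
  Σ                 24,113.8096   145,579.1735   1,180,373.3083
P = 24,113.8096.
Convexity = Σ t(t+1)·PV / [P·(1+y)²] = 1,180,373.3083 / (24,113.8096 × 1.196836) = 40.89959.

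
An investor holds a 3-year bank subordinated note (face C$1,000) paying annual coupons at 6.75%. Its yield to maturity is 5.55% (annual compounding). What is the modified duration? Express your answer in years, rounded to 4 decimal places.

Periodic yield y = 0.0555. First find Macaulay duration:
  t   CF        PV=CF/(1+0.0555)^t    t·PV
  1        67.50        63.9507        63.9507
  2        67.50        60.5881       121.1762
  3     1,067.50       907.8063     2,723.4188
  Σ                  1,032.3451     2,908.5457
P = 1,032.3451; Macaulay duration = 2,908.5457 / 1,032.3451 = 2.81742 years.
Modified duration = D_Mac / (1 + y) = 2.81742 / 1.0555 = 2.66927 years.

2.6693 years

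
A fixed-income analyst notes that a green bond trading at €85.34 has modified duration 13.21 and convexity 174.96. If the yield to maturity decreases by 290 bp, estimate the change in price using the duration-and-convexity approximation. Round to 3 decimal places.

+€38.971

Duration effect: -D_mod·Δy = -13.21 × (-0.029) = +0.383090
Convexity effect: ½·C·(Δy)² = 0.5 × 174.96 × (-0.029)² = +0.07357068
ΔP/P ≈ +0.383090 + 0.07357068 = +0.45666068
ΔP ≈ 85.34 × (+0.45666068) = +38.9714224312.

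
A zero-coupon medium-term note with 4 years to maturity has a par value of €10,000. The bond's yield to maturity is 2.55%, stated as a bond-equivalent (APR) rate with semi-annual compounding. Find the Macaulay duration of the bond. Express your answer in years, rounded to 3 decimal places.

4.000 years

A zero-coupon bond has a single cash flow at maturity, so its Macaulay duration equals its maturity: 4 years.
(Equivalently: 8 semi-annual periods ÷ 2 = 4 years.)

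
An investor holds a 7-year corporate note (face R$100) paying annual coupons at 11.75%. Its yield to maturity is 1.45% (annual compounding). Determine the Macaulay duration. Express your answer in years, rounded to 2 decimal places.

5.59 years

Periodic yield y = 0.0145. Discount each cash flow and weight by its year:
  t   CF        PV=CF/(1+0.0145)^t    t·PV
  1        11.75        11.5821        11.5821
  2        11.75        11.4165        22.8330
  3        11.75        11.2533        33.7600
  4        11.75        11.0925        44.3700
  5        11.75        10.9340        54.6698
  6        11.75        10.7777        64.6661
  7       111.75       101.0376       707.2634
  Σ                    168.0937       939.1445
Price P = Σ PV = 168.0937.
Macaulay duration = Σ(t·PV) / P = 939.1445 / 168.0937 = 5.58703 years.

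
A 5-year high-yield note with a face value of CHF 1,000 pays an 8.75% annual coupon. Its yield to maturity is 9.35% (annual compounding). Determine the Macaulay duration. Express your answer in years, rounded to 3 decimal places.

Periodic yield y = 0.0935. Discount each cash flow and weight by its year:
  t   CF        PV=CF/(1+0.0935)^t    t·PV
  1        87.50        80.0183        80.0183
  2        87.50        73.1763       146.3526
  3        87.50        66.9193       200.7580
  4        87.50        61.1974       244.7896
  5     1,087.50       695.5612     3,477.8058
  Σ                    976.8725     4,149.7243
Price P = Σ PV = 976.8725.
Macaulay duration = Σ(t·PV) / P = 4,149.7243 / 976.8725 = 4.24797 years.

4.248 years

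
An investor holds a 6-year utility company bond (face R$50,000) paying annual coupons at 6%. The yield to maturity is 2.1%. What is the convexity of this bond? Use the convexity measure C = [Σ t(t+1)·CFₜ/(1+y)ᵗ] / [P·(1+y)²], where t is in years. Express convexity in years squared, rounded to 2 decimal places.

34.01

With y = 0.021:
  t   CF        PV=CF/(1+0.021)^t    t·PV        t(t+1)·PV
  1     3,000.00     2,938.2958     2,938.2958       5,876.5916
  2     3,000.00     2,877.8607     5,755.7214      17,267.1643
  3     3,000.00     2,818.6687     8,456.0060      33,824.0241
  4     3,000.00     2,760.6941    11,042.7764      55,213.8819
  5     3,000.00     2,703.9119    13,519.5597      81,117.3583
  6    53,000.00    46,786.5926   280,719.5555   1,965,036.8882
  Σ                 60,886.0238   322,431.9148   2,158,335.9083
P = 60,886.0238.
Convexity = Σ t(t+1)·PV / [P·(1+y)²] = 2,158,335.9083 / (60,886.0238 × 1.042441) = 34.00556.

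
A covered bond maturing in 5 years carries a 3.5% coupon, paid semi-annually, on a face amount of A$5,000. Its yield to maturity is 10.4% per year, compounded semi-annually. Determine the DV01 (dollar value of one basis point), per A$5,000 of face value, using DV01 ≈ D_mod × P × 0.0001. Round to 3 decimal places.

A$1.593

Periodic yield y = 0.052.
  t   CF        PV=CF/(1+0.052)^t    t·PV
  1        87.50        83.1749        83.1749
  2        87.50        79.0636       158.1272
  3        87.50        75.1555       225.4665
  4        87.50        71.4406       285.7624
  5        87.50        67.9093       339.5466
  6        87.50        64.5526       387.3155
  7        87.50        61.3618       429.5324
  8        87.50        58.3287       466.6294
  9        87.50        55.4455       499.0096
  10    5,087.50     3,064.4111    30,644.1108
  Σ                  3,680.8436    33,518.6753
P = 3,680.8436; D_Mac = 9.10625 half-year periods = 4.55312 yrs; D_mod = 4.32806 yrs.
DV01 ≈ 4.32806 × 3,680.8436 × 0.0001 = 1.593093.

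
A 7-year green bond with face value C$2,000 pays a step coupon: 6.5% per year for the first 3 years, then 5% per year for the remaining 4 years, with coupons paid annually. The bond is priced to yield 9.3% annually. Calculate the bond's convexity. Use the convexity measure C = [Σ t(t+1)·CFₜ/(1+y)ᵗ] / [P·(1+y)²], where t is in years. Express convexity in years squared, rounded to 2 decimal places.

With y = 0.093:
  t   CF        PV=CF/(1+0.093)^t    t·PV        t(t+1)·PV
  1       130.00       118.9387       118.9387         237.8774
  2       130.00       108.8186       217.6371         652.9114
  3       130.00        99.5595       298.6786       1,194.7144
  4       100.00        70.0679       280.2718       1,401.3588
  5       100.00        64.1061       320.5304       1,923.1823
  6       100.00        58.6515       351.9089       2,463.3625
  7     2,100.00     1,126.8813     7,888.1689      63,105.3512
  Σ                  1,647.0236     9,476.1344      70,978.7580
P = 1,647.0236.
Convexity = Σ t(t+1)·PV / [P·(1+y)²] = 70,978.7580 / (1,647.0236 × 1.194649) = 36.07350.

36.07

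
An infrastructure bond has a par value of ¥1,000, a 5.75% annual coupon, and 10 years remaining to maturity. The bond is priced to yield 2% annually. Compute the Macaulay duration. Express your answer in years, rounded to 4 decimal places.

Periodic yield y = 0.02. Discount each cash flow and weight by its year:
  t   CF        PV=CF/(1+0.02)^t    t·PV
  1        57.50        56.3725        56.3725
  2        57.50        55.2672       110.5344
  3        57.50        54.1835       162.5506
  4        57.50        53.1211       212.4844
  5        57.50        52.0795       260.3976
  6        57.50        51.0584       306.3501
  7        57.50        50.0572       350.4005
  8        57.50        49.0757       392.6056
  9        57.50        48.1134       433.0209
  10    1,057.50       867.5183     8,675.1833
  Σ                  1,336.8469    10,959.8999
Price P = Σ PV = 1,336.8469.
Macaulay duration = Σ(t·PV) / P = 10,959.8999 / 1,336.8469 = 8.19832 years.

8.1983 years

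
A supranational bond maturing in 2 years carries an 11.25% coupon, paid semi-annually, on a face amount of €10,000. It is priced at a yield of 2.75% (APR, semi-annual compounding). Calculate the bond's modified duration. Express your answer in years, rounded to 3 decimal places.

1.833 years

Periodic yield y = 0.01375. First find Macaulay duration:
  t   CF        PV=CF/(1+0.01375)^t    t·PV
  1       562.50       554.8705       554.8705
  2       562.50       547.3445     1,094.6891
  3       562.50       539.9206     1,619.7619
  4    10,562.50    10,000.9960    40,003.9840
  Σ                 11,643.1317    43,273.3055
P = 11,643.1317; Macaulay duration = 43,273.3055 / 11,643.1317 = 3.71664 half-year periods = 1.85832 years.
Modified duration = D_Mac / (1 + y) = 1.85832 / 1.01375 = 1.83311 years.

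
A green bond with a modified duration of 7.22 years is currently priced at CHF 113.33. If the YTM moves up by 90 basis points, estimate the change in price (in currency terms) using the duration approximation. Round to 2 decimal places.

Duration approximation: ΔP/P ≈ -D_mod · Δy = -7.22 × (+0.009) = -0.064980.
ΔP ≈ 113.33 × (-0.064980) = -7.3641834.

-CHF 7.36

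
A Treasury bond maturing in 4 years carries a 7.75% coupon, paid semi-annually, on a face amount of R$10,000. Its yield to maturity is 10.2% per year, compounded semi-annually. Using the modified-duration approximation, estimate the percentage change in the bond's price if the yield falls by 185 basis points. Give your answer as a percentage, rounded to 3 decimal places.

+6.145%

Periodic yield y = 0.051. Modified duration first:
  t   CF        PV=CF/(1+0.051)^t    t·PV
  1       387.50       368.6965       368.6965
  2       387.50       350.8054       701.6108
  3       387.50       333.7825     1,001.3475
  4       387.50       317.5856     1,270.3425
  5       387.50       302.1747     1,510.8736
  6       387.50       287.5116     1,725.0698
  7       387.50       273.5601     1,914.9204
  8    10,387.50     6,977.3307    55,818.6457
  Σ                  9,211.4471    64,311.5068
P = 9,211.4471; D_Mac = 6.98169 half-year periods = 3.49085 yrs; D_mod = 3.49085/(1+0.051) = 3.32145 yrs.
ΔP/P ≈ -D_mod · Δy = -3.32145 × (-0.0185) = +0.061447 = +6.1447%.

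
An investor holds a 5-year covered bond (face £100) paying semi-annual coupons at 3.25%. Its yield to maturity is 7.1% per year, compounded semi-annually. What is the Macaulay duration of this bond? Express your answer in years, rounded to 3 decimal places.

4.616 years

Periodic yield y = 0.0355. Discount each cash flow and weight by its period:
  t   CF        PV=CF/(1+0.0355)^t    t·PV
  1        1.625         1.5693         1.5693
  2        1.625         1.5155         3.0310
  3        1.625         1.4635         4.3906
  4        1.625         1.4134         5.6534
  5        1.625         1.3649         6.8245
  6        1.625         1.3181         7.9087
  7        1.625         1.2729         8.9105
  8        1.625         1.2293         9.8343
  9        1.625         1.1871        10.6843
  10     101.625        71.6968       716.9676
  Σ                     84.0308       775.7741
Price P = Σ PV = 84.0308.
Macaulay duration = Σ(t·PV) / P = 775.7741 / 84.0308 = 9.23202 half-year periods.
In years: 9.23202 / 2 = 4.61601 years.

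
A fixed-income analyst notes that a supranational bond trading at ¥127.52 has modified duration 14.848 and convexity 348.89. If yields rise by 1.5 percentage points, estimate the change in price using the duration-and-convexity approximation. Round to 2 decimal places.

-¥23.40

Duration effect: -D_mod·Δy = -14.848 × (+0.015) = -0.222720
Convexity effect: ½·C·(Δy)² = 0.5 × 348.89 × (0.015)² = +0.039250125
ΔP/P ≈ -0.222720 + 0.039250125 = -0.183469875
ΔP ≈ 127.52 × (-0.183469875) = -23.39607846.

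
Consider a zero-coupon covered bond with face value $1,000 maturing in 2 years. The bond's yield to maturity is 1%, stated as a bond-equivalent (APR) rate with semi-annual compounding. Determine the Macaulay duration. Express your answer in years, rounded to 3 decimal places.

A zero-coupon bond has a single cash flow at maturity, so its Macaulay duration equals its maturity: 2 years.
(Equivalently: 4 semi-annual periods ÷ 2 = 2 years.)

2.000 years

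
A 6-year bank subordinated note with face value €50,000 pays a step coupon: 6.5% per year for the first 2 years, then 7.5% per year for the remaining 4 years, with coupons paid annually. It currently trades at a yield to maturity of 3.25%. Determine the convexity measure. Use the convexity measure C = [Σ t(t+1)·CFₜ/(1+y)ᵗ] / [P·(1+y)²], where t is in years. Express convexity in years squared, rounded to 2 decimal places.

32.43

With y = 0.0325:
  t   CF        PV=CF/(1+0.0325)^t    t·PV        t(t+1)·PV
  1     3,250.00     3,147.6998     3,147.6998       6,295.3995
  2     3,250.00     3,048.6196     6,097.2392      18,291.7177
  3     3,750.00     3,406.9133    10,220.7400      40,882.9601
  4     3,750.00     3,299.6739    13,198.6957      65,993.4787
  5     3,750.00     3,195.8101    15,979.0505      95,874.3032
  6    53,750.00    44,364.7570   266,188.5417   1,863,319.7920
  Σ                 60,463.4737   314,831.9670   2,090,657.6513
P = 60,463.4737.
Convexity = Σ t(t+1)·PV / [P·(1+y)²] = 2,090,657.6513 / (60,463.4737 × 1.066056) = 32.43469.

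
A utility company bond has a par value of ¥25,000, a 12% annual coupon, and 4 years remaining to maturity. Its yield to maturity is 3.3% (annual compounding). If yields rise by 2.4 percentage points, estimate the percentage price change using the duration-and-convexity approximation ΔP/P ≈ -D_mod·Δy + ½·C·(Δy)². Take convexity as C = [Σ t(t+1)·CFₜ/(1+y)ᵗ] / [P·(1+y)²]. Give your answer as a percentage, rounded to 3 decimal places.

-7.646%

With y = 0.033:
  t   CF        PV=CF/(1+0.033)^t    t·PV        t(t+1)·PV
  1     3,000.00     2,904.1626     2,904.1626       5,808.3253
  2     3,000.00     2,811.3869     5,622.7737      16,868.3212
  3     3,000.00     2,721.5749     8,164.7247      32,658.8987
  4    28,000.00    24,589.8990    98,359.5961     491,797.9804
  Σ                 33,027.0234   115,051.2571     547,133.5256
P = 33,027.0234; D_Mac = 3.48355 yrs; D_mod = 3.37226 yrs; C = 15.52470.
Duration effect: -3.37226 × (+0.024) = -0.080934
Convexity effect: 0.5 × 15.52470 × (0.024)² = +0.0044711
ΔP/P ≈ -0.080934 + 0.0044711 = -0.076463 = -7.6463%.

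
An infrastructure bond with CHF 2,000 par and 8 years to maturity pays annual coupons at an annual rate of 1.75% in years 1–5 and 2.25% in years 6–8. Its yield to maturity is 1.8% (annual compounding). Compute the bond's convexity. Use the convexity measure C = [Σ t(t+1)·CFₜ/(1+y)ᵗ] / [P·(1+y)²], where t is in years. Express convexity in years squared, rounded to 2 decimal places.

63.97

With y = 0.018:
  t   CF        PV=CF/(1+0.018)^t    t·PV        t(t+1)·PV
  1        35.00        34.3811        34.3811          68.7623
  2        35.00        33.7732        67.5464         202.6393
  3        35.00        33.1761        99.5282         398.1126
  4        35.00        32.5894       130.3578         651.7889
  5        35.00        32.0132       160.0660         960.3961
  6        45.00        40.4321       242.5923       1,698.1464
  7        45.00        39.7171       278.0200       2,224.1604
  8     2,045.00     1,773.0096    14,184.0768     127,656.6916
  Σ                  2,019.0919    15,196.5688     133,860.6976
P = 2,019.0919.
Convexity = Σ t(t+1)·PV / [P·(1+y)²] = 133,860.6976 / (2,019.0919 × 1.036324) = 63.97370.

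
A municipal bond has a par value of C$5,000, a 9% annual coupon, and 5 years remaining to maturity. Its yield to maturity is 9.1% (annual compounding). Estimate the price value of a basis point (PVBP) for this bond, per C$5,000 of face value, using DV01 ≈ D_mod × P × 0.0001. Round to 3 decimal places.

Periodic yield y = 0.091.
  t   CF        PV=CF/(1+0.091)^t    t·PV
  1       450.00       412.4656       412.4656
  2       450.00       378.0620       756.1240
  3       450.00       346.5279     1,039.5838
  4       450.00       317.6241     1,270.4966
  5     5,450.00     3,525.9224    17,629.6120
  Σ                  4,980.6021    21,108.2820
P = 4,980.6021; D_Mac = 4.23810 yrs; D_mod = 3.88460 yrs.
DV01 ≈ 3.88460 × 4,980.6021 × 0.0001 = 1.934765.

C$1.935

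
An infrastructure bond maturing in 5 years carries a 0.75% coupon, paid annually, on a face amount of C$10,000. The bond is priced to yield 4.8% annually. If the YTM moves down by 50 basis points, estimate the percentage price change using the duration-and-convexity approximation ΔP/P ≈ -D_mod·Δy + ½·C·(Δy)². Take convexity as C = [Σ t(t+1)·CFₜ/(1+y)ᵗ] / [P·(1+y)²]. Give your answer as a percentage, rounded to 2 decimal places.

+2.38%

With y = 0.048:
  t   CF        PV=CF/(1+0.048)^t    t·PV        t(t+1)·PV
  1        75.00        71.5649        71.5649         143.1298
  2        75.00        68.2871       136.5742         409.7226
  3        75.00        65.1595       195.4784         781.9134
  4        75.00        62.1750       248.7002       1,243.5010
  5    10,075.00     7,969.6389    39,848.1943     239,089.1656
  Σ                  8,236.8253    40,500.5119     241,667.4323
P = 8,236.8253; D_Mac = 4.91701 yrs; D_mod = 4.69180 yrs; C = 26.71380.
Duration effect: -4.69180 × (-0.005) = +0.023459
Convexity effect: 0.5 × 26.71380 × (-0.005)² = +0.0003339
ΔP/P ≈ +0.023459 + 0.0003339 = +0.023793 = +2.3793%.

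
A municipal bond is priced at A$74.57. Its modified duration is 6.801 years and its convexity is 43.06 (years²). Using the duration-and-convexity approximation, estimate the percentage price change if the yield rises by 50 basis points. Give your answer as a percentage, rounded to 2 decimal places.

-3.35%

Duration effect: -D_mod·Δy = -6.801 × (+0.005) = -0.034005
Convexity effect: ½·C·(Δy)² = 0.5 × 43.06 × (0.005)² = +0.00053825
ΔP/P ≈ -0.034005 + 0.00053825 = -0.03346675
= -3.346675%.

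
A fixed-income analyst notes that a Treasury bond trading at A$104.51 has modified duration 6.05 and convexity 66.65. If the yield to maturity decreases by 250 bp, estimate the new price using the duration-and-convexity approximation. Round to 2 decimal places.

A$122.49

Duration effect: -D_mod·Δy = -6.05 × (-0.025) = +0.151250
Convexity effect: ½·C·(Δy)² = 0.5 × 66.65 × (-0.025)² = +0.020828125
ΔP/P ≈ +0.151250 + 0.020828125 = +0.172078125
New price ≈ 104.51 × (1 + 0.172078125) = 122.49388484375.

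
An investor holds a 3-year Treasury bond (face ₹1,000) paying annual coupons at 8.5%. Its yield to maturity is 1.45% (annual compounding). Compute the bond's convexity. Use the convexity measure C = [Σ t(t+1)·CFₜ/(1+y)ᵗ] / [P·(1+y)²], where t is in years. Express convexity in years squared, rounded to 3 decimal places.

With y = 0.0145:
  t   CF        PV=CF/(1+0.0145)^t    t·PV        t(t+1)·PV
  1        85.00        83.7851        83.7851         167.5702
  2        85.00        82.5876       165.1752         495.5256
  3     1,085.00     1,039.1389     3,117.4166      12,469.6663
  Σ                  1,205.5116     3,366.3769      13,132.7621
P = 1,205.5116.
Convexity = Σ t(t+1)·PV / [P·(1+y)²] = 13,132.7621 / (1,205.5116 × 1.029210) = 10.58475.

10.585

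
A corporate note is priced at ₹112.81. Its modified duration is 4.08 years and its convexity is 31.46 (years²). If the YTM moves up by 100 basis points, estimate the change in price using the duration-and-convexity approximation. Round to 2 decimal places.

Duration effect: -D_mod·Δy = -4.08 × (+0.01) = -0.040800
Convexity effect: ½·C·(Δy)² = 0.5 × 31.46 × (0.01)² = +0.0015730
ΔP/P ≈ -0.040800 + 0.0015730 = -0.039227
ΔP ≈ 112.81 × (-0.039227) = -4.42519787.

-₹4.43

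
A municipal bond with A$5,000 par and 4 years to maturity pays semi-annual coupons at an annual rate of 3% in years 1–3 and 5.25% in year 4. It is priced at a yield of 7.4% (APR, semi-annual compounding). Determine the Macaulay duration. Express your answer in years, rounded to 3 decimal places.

3.777 years

Periodic yield y = 0.037. Discount each cash flow and weight by its period:
  t   CF        PV=CF/(1+0.037)^t    t·PV
  1        75.00        72.3240        72.3240
  2        75.00        69.7435       139.4870
  3        75.00        67.2551       201.7652
  4        75.00        64.8554       259.4217
  5        75.00        62.5414       312.7069
  6        75.00        60.3099       361.8595
  7       131.25       101.7766       712.4363
  8     5,131.25     3,837.0117    30,696.0936
  Σ                  4,335.8176    32,756.0942
Price P = Σ PV = 4,335.8176.
Macaulay duration = Σ(t·PV) / P = 32,756.0942 / 4,335.8176 = 7.55477 half-year periods.
In years: 7.55477 / 2 = 3.77738 years.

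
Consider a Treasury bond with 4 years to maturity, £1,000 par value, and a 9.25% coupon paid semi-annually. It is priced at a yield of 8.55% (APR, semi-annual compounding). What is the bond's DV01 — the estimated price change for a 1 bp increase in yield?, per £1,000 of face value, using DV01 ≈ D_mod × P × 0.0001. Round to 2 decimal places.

Periodic yield y = 0.04275.
  t   CF        PV=CF/(1+0.04275)^t    t·PV
  1        46.25        44.3539        44.3539
  2        46.25        42.5355        85.0710
  3        46.25        40.7916       122.3749
  4        46.25        39.1193       156.4772
  5        46.25        37.5155       187.5775
  6        46.25        35.9775       215.8648
  7        46.25        34.5025       241.5174
  8     1,046.25       748.5036     5,988.0287
  Σ                  1,023.2993     7,041.2652
P = 1,023.2993; D_Mac = 6.88094 half-year periods = 3.44047 yrs; D_mod = 3.29942 yrs.
DV01 ≈ 3.29942 × 1,023.2993 × 0.0001 = 0.337630.

£0.34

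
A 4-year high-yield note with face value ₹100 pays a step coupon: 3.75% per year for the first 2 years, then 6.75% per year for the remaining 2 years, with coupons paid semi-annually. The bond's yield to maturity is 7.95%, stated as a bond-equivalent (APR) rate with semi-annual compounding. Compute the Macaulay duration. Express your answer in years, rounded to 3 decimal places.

Periodic yield y = 0.03975. Discount each cash flow and weight by its period:
  t   CF        PV=CF/(1+0.03975)^t    t·PV
  1        1.875         1.8033         1.8033
  2        1.875         1.7344         3.4688
  3        1.875         1.6681         5.0042
  4        1.875         1.6043         6.4172
  5        3.375         2.7773        13.8867
  6        3.375         2.6712        16.0270
  7        3.375         2.5690        17.9833
  8      103.375        75.6805       605.4441
  Σ                     90.5081       670.0346
Price P = Σ PV = 90.5081.
Macaulay duration = Σ(t·PV) / P = 670.0346 / 90.5081 = 7.40303 half-year periods.
In years: 7.40303 / 2 = 3.70152 years.

3.702 years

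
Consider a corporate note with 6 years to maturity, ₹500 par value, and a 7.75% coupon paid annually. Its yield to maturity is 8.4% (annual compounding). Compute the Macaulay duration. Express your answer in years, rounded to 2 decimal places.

5.00 years

Periodic yield y = 0.084. Discount each cash flow and weight by its year:
  t   CF        PV=CF/(1+0.084)^t    t·PV
  1        38.75        35.7472        35.7472
  2        38.75        32.9772        65.9543
  3        38.75        30.4217        91.2652
  4        38.75        28.0643       112.2573
  5        38.75        25.8896       129.4480
  6       538.75       332.0562     1,992.3372
  Σ                    485.1562     2,427.0092
Price P = Σ PV = 485.1562.
Macaulay duration = Σ(t·PV) / P = 2,427.0092 / 485.1562 = 5.00253 years.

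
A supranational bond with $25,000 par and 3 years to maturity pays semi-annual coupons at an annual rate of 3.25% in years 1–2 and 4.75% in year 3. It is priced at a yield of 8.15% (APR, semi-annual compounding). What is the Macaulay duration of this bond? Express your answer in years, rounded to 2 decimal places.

2.87 years

Periodic yield y = 0.04075. Discount each cash flow and weight by its period:
  t   CF        PV=CF/(1+0.04075)^t    t·PV
  1       406.25       390.3435       390.3435
  2       406.25       375.0598       750.1196
  3       406.25       360.3746     1,081.1237
  4       406.25       346.2643     1,385.0571
  5       593.75       486.2633     2,431.3167
  6    25,593.75    20,139.8117   120,838.8703
  Σ                 22,098.1172   126,876.8309
Price P = Σ PV = 22,098.1172.
Macaulay duration = Σ(t·PV) / P = 126,876.8309 / 22,098.1172 = 5.74152 half-year periods.
In years: 5.74152 / 2 = 2.87076 years.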